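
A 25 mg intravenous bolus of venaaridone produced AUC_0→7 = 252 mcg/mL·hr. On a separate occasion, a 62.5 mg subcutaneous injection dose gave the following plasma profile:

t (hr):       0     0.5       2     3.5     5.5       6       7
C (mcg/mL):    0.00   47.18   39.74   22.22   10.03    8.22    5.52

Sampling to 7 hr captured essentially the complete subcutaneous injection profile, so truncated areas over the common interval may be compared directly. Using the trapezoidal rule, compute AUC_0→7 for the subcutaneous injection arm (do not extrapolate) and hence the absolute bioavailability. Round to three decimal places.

Trapezoidal AUC_0→7 (subcutaneous injection):
  [0→0.5]: (0.00+47.18)/2 × 0.5 = 11.795
  [0.5→2]: (47.18+39.74)/2 × 1.5 = 65.19
  [2→3.5]: (39.74+22.22)/2 × 1.5 = 46.47
  [3.5→5.5]: (22.22+10.03)/2 × 2 = 32.25
  [5.5→6]: (10.03+8.22)/2 × 0.5 = 4.5625
  [6→7]: (8.22+5.52)/2 × 1 = 6.87
  Sum = 167.1375 mcg/mL·hr
F = (AUC_ev/D_ev)/(AUC_iv/D_iv) = (167.1375/62.5)/(252/25) = 2.6742/10.08 = 0.2653

F = 0.265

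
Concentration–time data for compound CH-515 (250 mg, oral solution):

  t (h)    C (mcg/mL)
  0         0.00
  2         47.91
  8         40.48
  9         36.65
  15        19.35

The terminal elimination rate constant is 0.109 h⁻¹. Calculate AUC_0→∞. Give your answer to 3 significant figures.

AUC = 697 mcg/mL·h

Trapezoidal AUC_0→15:
  [0→2]: (0.00+47.91)/2 × 2 = 47.91
  [2→8]: (47.91+40.48)/2 × 6 = 265.17
  [8→9]: (40.48+36.65)/2 × 1 = 38.565
  [9→15]: (36.65+19.35)/2 × 6 = 168.0
  Sum = 519.645 mcg/mL·h
Extrapolated tail: C_last / k_e = 19.35 / 0.109 = 177.523
AUC_0→∞ = 519.645 + 177.523 = 697.168 mcg/mL·h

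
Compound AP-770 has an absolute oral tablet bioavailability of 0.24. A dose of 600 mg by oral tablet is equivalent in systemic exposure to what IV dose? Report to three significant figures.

D_iv = 144 mg

Systemic exposure from an extravascular dose = F × D_ev, so the equivalent IV dose is F × D_ev.
D_iv = F × D_ev = 0.24 × 600 = 144 mg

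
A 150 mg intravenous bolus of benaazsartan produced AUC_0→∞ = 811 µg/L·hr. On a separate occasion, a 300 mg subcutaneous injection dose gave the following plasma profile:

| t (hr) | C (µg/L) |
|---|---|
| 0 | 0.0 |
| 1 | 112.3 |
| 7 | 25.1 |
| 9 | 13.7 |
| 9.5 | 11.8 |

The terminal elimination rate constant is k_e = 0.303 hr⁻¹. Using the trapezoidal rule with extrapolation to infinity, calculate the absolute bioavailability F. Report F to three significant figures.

F = 0.341

Trapezoidal AUC_0→9.5 (subcutaneous injection):
  [0→1]: (0.0+112.3)/2 × 1 = 56.15
  [1→7]: (112.3+25.1)/2 × 6 = 412.2
  [7→9]: (25.1+13.7)/2 × 2 = 38.8
  [9→9.5]: (13.7+11.8)/2 × 0.5 = 6.375
  Sum = 513.525 µg/L·hr
Tail: C_last/k_e = 11.8/0.303 = 38.944
AUC_0→∞ (subcutaneous injection) = 513.525 + 38.944 = 552.469 µg/L·hr
F = (AUC_ev/D_ev)/(AUC_iv/D_iv) = (552.469/300)/(811/150) = 1.84156/5.40667 = 0.3406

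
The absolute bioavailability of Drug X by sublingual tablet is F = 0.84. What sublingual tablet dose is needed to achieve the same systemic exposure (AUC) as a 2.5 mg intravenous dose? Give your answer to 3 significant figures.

D_sublingual = 2.98 mg

For equal systemic exposure: F × D_ev = D_iv
D_ev = D_iv / F = 2.5 / 0.84 = 2.97619 mg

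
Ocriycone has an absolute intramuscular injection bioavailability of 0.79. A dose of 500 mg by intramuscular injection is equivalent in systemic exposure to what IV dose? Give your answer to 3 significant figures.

D_iv = 395 mg

Systemic exposure from an extravascular dose = F × D_ev, so the equivalent IV dose is F × D_ev.
D_iv = F × D_ev = 0.79 × 500 = 395 mg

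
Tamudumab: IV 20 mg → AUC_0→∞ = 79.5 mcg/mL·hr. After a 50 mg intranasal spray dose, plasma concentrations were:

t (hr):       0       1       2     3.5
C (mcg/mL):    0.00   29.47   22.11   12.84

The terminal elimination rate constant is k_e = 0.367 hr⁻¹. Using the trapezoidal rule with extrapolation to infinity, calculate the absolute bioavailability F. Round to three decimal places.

Trapezoidal AUC_0→3.5 (intranasal spray):
  [0→1]: (0.00+29.47)/2 × 1 = 14.735
  [1→2]: (29.47+22.11)/2 × 1 = 25.79
  [2→3.5]: (22.11+12.84)/2 × 1.5 = 26.2125
  Sum = 66.7375 mcg/mL·hr
Tail: C_last/k_e = 12.84/0.367 = 34.986
AUC_0→∞ (intranasal spray) = 66.7375 + 34.986 = 101.7235 mcg/mL·hr
F = (AUC_ev/D_ev)/(AUC_iv/D_iv) = (101.7235/50)/(79.5/20) = 2.03447/3.975 = 0.5118

F = 0.512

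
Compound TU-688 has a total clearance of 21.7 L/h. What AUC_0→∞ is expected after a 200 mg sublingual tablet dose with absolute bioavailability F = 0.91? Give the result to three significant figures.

AUC = 8.39 mg/L·h

AUC_0→∞ = F × Dose / CL
        = 0.91 × 200 / 21.7 = 8.3871 mg/L·h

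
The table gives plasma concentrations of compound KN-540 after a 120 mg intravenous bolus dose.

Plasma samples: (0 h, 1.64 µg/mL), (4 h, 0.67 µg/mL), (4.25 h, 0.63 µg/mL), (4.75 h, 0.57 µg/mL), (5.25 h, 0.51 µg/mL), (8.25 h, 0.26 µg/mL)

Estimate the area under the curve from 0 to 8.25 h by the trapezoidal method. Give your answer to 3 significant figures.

Trapezoidal AUC_0→8.25:
  [0→4]: (1.64+0.67)/2 × 4 = 4.62
  [4→4.25]: (0.67+0.63)/2 × 0.25 = 0.1625
  [4.25→4.75]: (0.63+0.57)/2 × 0.5 = 0.3
  [4.75→5.25]: (0.57+0.51)/2 × 0.5 = 0.27
  [5.25→8.25]: (0.51+0.26)/2 × 3 = 1.155
  Sum = 6.5075 µg/mL·h

AUC = 6.51 µg/mL·h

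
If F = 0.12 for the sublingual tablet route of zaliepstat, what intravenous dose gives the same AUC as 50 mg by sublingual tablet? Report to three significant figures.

D_iv = 6.00 mg

Systemic exposure from an extravascular dose = F × D_ev, so the equivalent IV dose is F × D_ev.
D_iv = F × D_ev = 0.12 × 50 = 6 mg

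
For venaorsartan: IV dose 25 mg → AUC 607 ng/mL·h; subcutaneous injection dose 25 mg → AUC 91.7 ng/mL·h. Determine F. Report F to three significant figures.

F = (AUC_ev / D_ev) / (AUC_iv / D_iv)
  = (91.7/25) / (607/25)
  = 3.668 / 24.28 = 0.1511

F = 0.151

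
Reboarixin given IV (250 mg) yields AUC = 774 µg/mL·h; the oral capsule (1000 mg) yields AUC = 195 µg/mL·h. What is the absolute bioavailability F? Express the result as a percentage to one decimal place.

F = 6.3%

F = (AUC_ev / D_ev) / (AUC_iv / D_iv)
  = (195/1000) / (774/250)
  = 0.195 / 3.096 = 0.0630
  = 6.30%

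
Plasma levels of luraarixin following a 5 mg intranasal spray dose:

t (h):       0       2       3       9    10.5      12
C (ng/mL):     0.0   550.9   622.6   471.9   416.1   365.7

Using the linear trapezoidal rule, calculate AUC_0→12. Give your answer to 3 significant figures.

AUC = 5670 ng/mL·h

Trapezoidal AUC_0→12:
  [0→2]: (0.0+550.9)/2 × 2 = 550.9
  [2→3]: (550.9+622.6)/2 × 1 = 586.75
  [3→9]: (622.6+471.9)/2 × 6 = 3283.5
  [9→10.5]: (471.9+416.1)/2 × 1.5 = 666.0
  [10.5→12]: (416.1+365.7)/2 × 1.5 = 586.35
  Sum = 5673.5 ng/mL·h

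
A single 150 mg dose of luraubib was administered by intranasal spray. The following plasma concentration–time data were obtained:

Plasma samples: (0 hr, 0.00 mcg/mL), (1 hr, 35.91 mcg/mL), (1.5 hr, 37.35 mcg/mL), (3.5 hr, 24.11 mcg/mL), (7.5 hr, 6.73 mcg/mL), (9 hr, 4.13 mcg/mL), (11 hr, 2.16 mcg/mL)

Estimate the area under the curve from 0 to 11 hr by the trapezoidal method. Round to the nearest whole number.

AUC = 174 mcg/mL·hr

Trapezoidal AUC_0→11:
  [0→1]: (0.00+35.91)/2 × 1 = 17.955
  [1→1.5]: (35.91+37.35)/2 × 0.5 = 18.315
  [1.5→3.5]: (37.35+24.11)/2 × 2 = 61.46
  [3.5→7.5]: (24.11+6.73)/2 × 4 = 61.68
  [7.5→9]: (6.73+4.13)/2 × 1.5 = 8.145
  [9→11]: (4.13+2.16)/2 × 2 = 6.29
  Sum = 173.845 mcg/mL·hr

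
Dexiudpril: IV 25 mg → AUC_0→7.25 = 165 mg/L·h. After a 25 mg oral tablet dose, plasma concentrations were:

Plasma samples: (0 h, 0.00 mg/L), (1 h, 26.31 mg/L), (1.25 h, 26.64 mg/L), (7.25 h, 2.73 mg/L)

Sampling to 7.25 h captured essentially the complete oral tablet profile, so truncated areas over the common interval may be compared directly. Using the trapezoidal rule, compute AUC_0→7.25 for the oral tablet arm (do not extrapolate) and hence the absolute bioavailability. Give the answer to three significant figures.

Trapezoidal AUC_0→7.25 (oral tablet):
  [0→1]: (0.00+26.31)/2 × 1 = 13.155
  [1→1.25]: (26.31+26.64)/2 × 0.25 = 6.61875
  [1.25→7.25]: (26.64+2.73)/2 × 6 = 88.11
  Sum = 107.88375 mg/L·h
F = (AUC_ev/D_ev)/(AUC_iv/D_iv) = (107.88375/25)/(165/25) = 4.31535/6.6 = 0.6538

F = 0.654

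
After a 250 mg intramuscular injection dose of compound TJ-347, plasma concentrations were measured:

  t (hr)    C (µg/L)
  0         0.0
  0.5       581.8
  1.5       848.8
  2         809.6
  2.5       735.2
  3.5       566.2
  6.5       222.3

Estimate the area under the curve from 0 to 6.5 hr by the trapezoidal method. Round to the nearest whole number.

AUC = 3495 µg/L·hr

Trapezoidal AUC_0→6.5:
  [0→0.5]: (0.0+581.8)/2 × 0.5 = 145.45
  [0.5→1.5]: (581.8+848.8)/2 × 1 = 715.3
  [1.5→2]: (848.8+809.6)/2 × 0.5 = 414.6
  [2→2.5]: (809.6+735.2)/2 × 0.5 = 386.2
  [2.5→3.5]: (735.2+566.2)/2 × 1 = 650.7
  [3.5→6.5]: (566.2+222.3)/2 × 3 = 1182.75
  Sum = 3495.0 µg/L·hr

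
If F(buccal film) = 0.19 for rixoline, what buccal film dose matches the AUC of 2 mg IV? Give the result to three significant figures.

D_buccal = 10.5 mg

For equal systemic exposure: F × D_ev = D_iv
D_ev = D_iv / F = 2 / 0.19 = 10.5263 mg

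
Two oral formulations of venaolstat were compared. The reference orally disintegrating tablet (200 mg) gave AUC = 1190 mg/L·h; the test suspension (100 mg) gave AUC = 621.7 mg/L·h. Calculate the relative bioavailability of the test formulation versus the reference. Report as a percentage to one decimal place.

F_rel = 104.5%

F_rel = (AUC_test/D_test) / (AUC_ref/D_ref)
      = (621.7/100) / (1190/200)
      = 6.217 / 5.95 = 1.0449 = 104.49%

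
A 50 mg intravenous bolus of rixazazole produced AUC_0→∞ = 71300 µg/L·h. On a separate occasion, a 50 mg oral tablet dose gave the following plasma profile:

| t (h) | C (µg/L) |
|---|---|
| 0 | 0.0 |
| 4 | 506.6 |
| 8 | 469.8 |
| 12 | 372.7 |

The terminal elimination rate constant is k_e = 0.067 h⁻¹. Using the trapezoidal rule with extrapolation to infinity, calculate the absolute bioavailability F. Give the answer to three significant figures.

Trapezoidal AUC_0→12 (oral tablet):
  [0→4]: (0.0+506.6)/2 × 4 = 1013.2
  [4→8]: (506.6+469.8)/2 × 4 = 1952.8
  [8→12]: (469.8+372.7)/2 × 4 = 1685.0
  Sum = 4651.0 µg/L·h
Tail: C_last/k_e = 372.7/0.067 = 5562.687
AUC_0→∞ (oral tablet) = 4651.0 + 5562.687 = 10213.687 µg/L·h
F = (AUC_ev/D_ev)/(AUC_iv/D_iv) = (10213.687/50)/(71300/50) = 204.27374/1426 = 0.1432

F = 0.143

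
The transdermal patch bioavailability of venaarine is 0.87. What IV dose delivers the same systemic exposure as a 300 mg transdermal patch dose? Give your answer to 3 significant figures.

Systemic exposure from an extravascular dose = F × D_ev, so the equivalent IV dose is F × D_ev.
D_iv = F × D_ev = 0.87 × 300 = 261 mg

D_iv = 261 mg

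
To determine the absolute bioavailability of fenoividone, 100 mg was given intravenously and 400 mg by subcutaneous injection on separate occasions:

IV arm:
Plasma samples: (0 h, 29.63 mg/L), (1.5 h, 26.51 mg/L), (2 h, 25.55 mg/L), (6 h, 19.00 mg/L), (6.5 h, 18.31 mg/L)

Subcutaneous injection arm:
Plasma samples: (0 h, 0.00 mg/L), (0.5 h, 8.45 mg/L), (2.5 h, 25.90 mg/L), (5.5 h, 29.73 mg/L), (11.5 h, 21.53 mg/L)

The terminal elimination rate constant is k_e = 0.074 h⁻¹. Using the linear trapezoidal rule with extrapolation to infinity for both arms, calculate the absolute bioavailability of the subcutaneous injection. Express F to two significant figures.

F = 0.35

Trapezoidal AUC_0→6.5 (IV):
  [0→1.5]: (29.63+26.51)/2 × 1.5 = 42.105
  [1.5→2]: (26.51+25.55)/2 × 0.5 = 13.015
  [2→6]: (25.55+19.00)/2 × 4 = 89.1
  [6→6.5]: (19.00+18.31)/2 × 0.5 = 9.3275
  Sum = 153.5475 mg/L·h
IV tail: 18.31/0.074 = 247.432; AUC_iv,0→∞ = 153.5475 + 247.432 = 400.9795 mg/L·h
Trapezoidal AUC_0→11.5 (subcutaneous injection):
  [0→0.5]: (0.00+8.45)/2 × 0.5 = 2.1125
  [0.5→2.5]: (8.45+25.90)/2 × 2 = 34.35
  [2.5→5.5]: (25.90+29.73)/2 × 3 = 83.445
  [5.5→11.5]: (29.73+21.53)/2 × 6 = 153.78
  Sum = 273.6875 mg/L·h
subcutaneous injection tail: 21.53/0.074 = 290.946; AUC_ev,0→∞ = 273.6875 + 290.946 = 564.6335 mg/L·h
F = (AUC_ev/D_ev)/(AUC_iv/D_iv) = (564.6335/400)/(400.9795/100) = 1.41158/4.009795 = 0.3520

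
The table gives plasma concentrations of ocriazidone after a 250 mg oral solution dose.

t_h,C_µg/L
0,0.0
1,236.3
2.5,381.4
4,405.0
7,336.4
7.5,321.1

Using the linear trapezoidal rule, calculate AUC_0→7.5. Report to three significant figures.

Trapezoidal AUC_0→7.5:
  [0→1]: (0.0+236.3)/2 × 1 = 118.15
  [1→2.5]: (236.3+381.4)/2 × 1.5 = 463.275
  [2.5→4]: (381.4+405.0)/2 × 1.5 = 589.8
  [4→7]: (405.0+336.4)/2 × 3 = 1112.1
  [7→7.5]: (336.4+321.1)/2 × 0.5 = 164.375
  Sum = 2447.7 µg/L·h

AUC = 2450 µg/L·h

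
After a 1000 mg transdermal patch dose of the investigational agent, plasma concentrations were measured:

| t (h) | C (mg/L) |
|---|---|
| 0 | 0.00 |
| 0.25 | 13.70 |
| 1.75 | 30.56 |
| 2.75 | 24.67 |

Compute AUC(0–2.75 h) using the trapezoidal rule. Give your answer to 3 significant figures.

Trapezoidal AUC_0→2.75:
  [0→0.25]: (0.00+13.70)/2 × 0.25 = 1.7125
  [0.25→1.75]: (13.70+30.56)/2 × 1.5 = 33.195
  [1.75→2.75]: (30.56+24.67)/2 × 1 = 27.615
  Sum = 62.5225 mg/L·h

AUC = 62.5 mg/L·h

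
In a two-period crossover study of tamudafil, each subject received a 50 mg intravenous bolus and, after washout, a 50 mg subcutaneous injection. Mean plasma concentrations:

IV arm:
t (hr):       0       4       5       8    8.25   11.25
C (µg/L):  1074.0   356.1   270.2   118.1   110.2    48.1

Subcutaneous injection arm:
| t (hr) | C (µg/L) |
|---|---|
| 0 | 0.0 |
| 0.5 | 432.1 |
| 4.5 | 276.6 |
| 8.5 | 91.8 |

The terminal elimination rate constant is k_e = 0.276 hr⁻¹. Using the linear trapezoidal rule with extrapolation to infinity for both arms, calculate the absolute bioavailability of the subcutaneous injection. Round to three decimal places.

F = 0.618

Trapezoidal AUC_0→11.25 (IV):
  [0→4]: (1074.0+356.1)/2 × 4 = 2860.2
  [4→5]: (356.1+270.2)/2 × 1 = 313.15
  [5→8]: (270.2+118.1)/2 × 3 = 582.45
  [8→8.25]: (118.1+110.2)/2 × 0.25 = 28.5375
  [8.25→11.25]: (110.2+48.1)/2 × 3 = 237.45
  Sum = 4021.7875 µg/L·hr
IV tail: 48.1/0.276 = 174.275; AUC_iv,0→∞ = 4021.7875 + 174.275 = 4196.0625 µg/L·hr
Trapezoidal AUC_0→8.5 (subcutaneous injection):
  [0→0.5]: (0.0+432.1)/2 × 0.5 = 108.025
  [0.5→4.5]: (432.1+276.6)/2 × 4 = 1417.4
  [4.5→8.5]: (276.6+91.8)/2 × 4 = 736.8
  Sum = 2262.225 µg/L·hr
subcutaneous injection tail: 91.8/0.276 = 332.609; AUC_ev,0→∞ = 2262.225 + 332.609 = 2594.834 µg/L·hr
F = (AUC_ev/D_ev)/(AUC_iv/D_iv) = (2594.834/50)/(4196.0625/50) = 51.89668/83.92125 = 0.6184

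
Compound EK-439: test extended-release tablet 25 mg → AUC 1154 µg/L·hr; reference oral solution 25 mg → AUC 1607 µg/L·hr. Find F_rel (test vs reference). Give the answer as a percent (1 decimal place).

F_rel = (AUC_test/D_test) / (AUC_ref/D_ref)
      = (1154/25) / (1607/25)
      = 46.16 / 64.28 = 0.7181 = 71.81%

F_rel = 71.8%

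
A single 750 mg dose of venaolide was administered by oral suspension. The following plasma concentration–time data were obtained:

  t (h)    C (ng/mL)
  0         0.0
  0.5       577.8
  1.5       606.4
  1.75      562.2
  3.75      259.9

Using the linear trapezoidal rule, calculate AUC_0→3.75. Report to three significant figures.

AUC = 1700 ng/mL·h

Trapezoidal AUC_0→3.75:
  [0→0.5]: (0.0+577.8)/2 × 0.5 = 144.45
  [0.5→1.5]: (577.8+606.4)/2 × 1 = 592.1
  [1.5→1.75]: (606.4+562.2)/2 × 0.25 = 146.075
  [1.75→3.75]: (562.2+259.9)/2 × 2 = 822.1
  Sum = 1704.725 ng/mL·h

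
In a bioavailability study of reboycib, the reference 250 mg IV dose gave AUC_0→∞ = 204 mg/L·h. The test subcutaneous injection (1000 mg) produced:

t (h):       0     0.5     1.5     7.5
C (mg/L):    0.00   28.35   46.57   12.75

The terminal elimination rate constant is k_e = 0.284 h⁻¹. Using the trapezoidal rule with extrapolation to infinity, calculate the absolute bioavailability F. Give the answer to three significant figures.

F = 0.328

Trapezoidal AUC_0→7.5 (subcutaneous injection):
  [0→0.5]: (0.00+28.35)/2 × 0.5 = 7.0875
  [0.5→1.5]: (28.35+46.57)/2 × 1 = 37.46
  [1.5→7.5]: (46.57+12.75)/2 × 6 = 177.96
  Sum = 222.5075 mg/L·h
Tail: C_last/k_e = 12.75/0.284 = 44.894
AUC_0→∞ (subcutaneous injection) = 222.5075 + 44.894 = 267.4015 mg/L·h
F = (AUC_ev/D_ev)/(AUC_iv/D_iv) = (267.4015/1000)/(204/250) = 0.2674015/0.816 = 0.3277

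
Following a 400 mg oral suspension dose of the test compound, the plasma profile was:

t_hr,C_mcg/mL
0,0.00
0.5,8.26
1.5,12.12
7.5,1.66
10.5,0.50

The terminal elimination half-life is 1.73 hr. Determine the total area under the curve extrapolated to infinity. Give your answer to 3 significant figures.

AUC = 58.1 mcg/mL·hr

Trapezoidal AUC_0→10.5:
  [0→0.5]: (0.00+8.26)/2 × 0.5 = 2.065
  [0.5→1.5]: (8.26+12.12)/2 × 1 = 10.19
  [1.5→7.5]: (12.12+1.66)/2 × 6 = 41.34
  [7.5→10.5]: (1.66+0.50)/2 × 3 = 3.24
  Sum = 56.835 mcg/mL·hr
k_e = ln2 / t½ = 0.693147 / 1.73 = 0.4007 hr^-1
Extrapolated tail: C_last / k_e = 0.50 / 0.4007 = 1.248
AUC_0→∞ = 56.835 + 1.248 = 58.083 mcg/mL·hr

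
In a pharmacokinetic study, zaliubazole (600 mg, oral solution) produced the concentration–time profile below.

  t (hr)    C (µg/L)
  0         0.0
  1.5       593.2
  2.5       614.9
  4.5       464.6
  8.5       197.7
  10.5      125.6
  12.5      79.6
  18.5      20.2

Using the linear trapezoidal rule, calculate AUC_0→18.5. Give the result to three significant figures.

AUC = 4280 µg/L·hr

Trapezoidal AUC_0→18.5:
  [0→1.5]: (0.0+593.2)/2 × 1.5 = 444.9
  [1.5→2.5]: (593.2+614.9)/2 × 1 = 604.05
  [2.5→4.5]: (614.9+464.6)/2 × 2 = 1079.5
  [4.5→8.5]: (464.6+197.7)/2 × 4 = 1324.6
  [8.5→10.5]: (197.7+125.6)/2 × 2 = 323.3
  [10.5→12.5]: (125.6+79.6)/2 × 2 = 205.2
  [12.5→18.5]: (79.6+20.2)/2 × 6 = 299.4
  Sum = 4280.95 µg/L·hr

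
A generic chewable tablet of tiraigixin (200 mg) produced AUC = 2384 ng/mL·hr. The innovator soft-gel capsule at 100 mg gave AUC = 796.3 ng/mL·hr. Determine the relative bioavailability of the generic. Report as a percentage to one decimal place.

F_rel = 149.7%

F_rel = (AUC_test/D_test) / (AUC_ref/D_ref)
      = (2384/200) / (796.3/100)
      = 11.92 / 7.963 = 1.4969 = 149.69%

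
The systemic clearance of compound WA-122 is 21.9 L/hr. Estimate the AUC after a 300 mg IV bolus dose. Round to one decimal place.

AUC_0→∞ = Dose_iv / CL
        = 300 / 21.9 = 13.6986 mg/L·hr

AUC = 13.7 mg/L·hr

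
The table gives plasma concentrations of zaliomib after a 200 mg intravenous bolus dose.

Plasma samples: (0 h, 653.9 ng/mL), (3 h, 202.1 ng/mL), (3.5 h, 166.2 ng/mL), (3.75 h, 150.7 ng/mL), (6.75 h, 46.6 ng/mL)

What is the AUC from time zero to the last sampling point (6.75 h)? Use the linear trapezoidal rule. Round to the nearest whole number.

Trapezoidal AUC_0→6.75:
  [0→3]: (653.9+202.1)/2 × 3 = 1284.0
  [3→3.5]: (202.1+166.2)/2 × 0.5 = 92.075
  [3.5→3.75]: (166.2+150.7)/2 × 0.25 = 39.6125
  [3.75→6.75]: (150.7+46.6)/2 × 3 = 295.95
  Sum = 1711.6375 ng/mL·h

AUC = 1712 ng/mL·h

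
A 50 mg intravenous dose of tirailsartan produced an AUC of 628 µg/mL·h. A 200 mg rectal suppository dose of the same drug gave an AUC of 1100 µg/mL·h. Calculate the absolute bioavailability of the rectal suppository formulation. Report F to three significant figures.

F = 0.438

F = (AUC_ev / D_ev) / (AUC_iv / D_iv)
  = (1100/200) / (628/50)
  = 5.5 / 12.56 = 0.4379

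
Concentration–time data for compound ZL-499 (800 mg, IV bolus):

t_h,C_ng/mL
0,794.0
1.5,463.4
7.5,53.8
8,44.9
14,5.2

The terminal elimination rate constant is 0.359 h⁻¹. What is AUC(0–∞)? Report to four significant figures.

Trapezoidal AUC_0→14:
  [0→1.5]: (794.0+463.4)/2 × 1.5 = 943.05
  [1.5→7.5]: (463.4+53.8)/2 × 6 = 1551.6
  [7.5→8]: (53.8+44.9)/2 × 0.5 = 24.675
  [8→14]: (44.9+5.2)/2 × 6 = 150.3
  Sum = 2669.625 ng/mL·h
Extrapolated tail: C_last / k_e = 5.2 / 0.359 = 14.485
AUC_0→∞ = 2669.625 + 14.485 = 2684.11 ng/mL·h

AUC = 2684 ng/mL·h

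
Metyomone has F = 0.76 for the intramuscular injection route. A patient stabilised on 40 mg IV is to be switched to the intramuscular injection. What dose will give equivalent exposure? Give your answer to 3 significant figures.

D_intramuscular = 52.6 mg

For equal systemic exposure: F × D_ev = D_iv
D_ev = D_iv / F = 40 / 0.76 = 52.6316 mg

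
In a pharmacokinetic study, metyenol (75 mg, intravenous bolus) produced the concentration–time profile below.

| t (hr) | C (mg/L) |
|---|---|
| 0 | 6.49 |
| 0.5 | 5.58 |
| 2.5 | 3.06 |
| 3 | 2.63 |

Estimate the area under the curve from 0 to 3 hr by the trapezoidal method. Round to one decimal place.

AUC = 13.1 mg/L·hr

Trapezoidal AUC_0→3:
  [0→0.5]: (6.49+5.58)/2 × 0.5 = 3.0175
  [0.5→2.5]: (5.58+3.06)/2 × 2 = 8.64
  [2.5→3]: (3.06+2.63)/2 × 0.5 = 1.4225
  Sum = 13.08 mg/L·hr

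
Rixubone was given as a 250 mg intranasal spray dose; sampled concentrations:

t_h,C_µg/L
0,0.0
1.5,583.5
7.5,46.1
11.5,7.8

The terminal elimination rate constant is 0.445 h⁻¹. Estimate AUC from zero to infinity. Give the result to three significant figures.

Trapezoidal AUC_0→11.5:
  [0→1.5]: (0.0+583.5)/2 × 1.5 = 437.625
  [1.5→7.5]: (583.5+46.1)/2 × 6 = 1888.8
  [7.5→11.5]: (46.1+7.8)/2 × 4 = 107.8
  Sum = 2434.225 µg/L·h
Extrapolated tail: C_last / k_e = 7.8 / 0.445 = 17.528
AUC_0→∞ = 2434.225 + 17.528 = 2451.753 µg/L·h

AUC = 2450 µg/L·h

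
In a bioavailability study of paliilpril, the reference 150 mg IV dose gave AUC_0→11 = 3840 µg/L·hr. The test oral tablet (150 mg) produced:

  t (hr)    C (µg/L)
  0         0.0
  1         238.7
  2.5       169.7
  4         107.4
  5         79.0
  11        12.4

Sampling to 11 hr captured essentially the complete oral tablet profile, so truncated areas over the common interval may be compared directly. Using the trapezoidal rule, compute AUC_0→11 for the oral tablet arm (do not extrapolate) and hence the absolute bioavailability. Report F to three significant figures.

Trapezoidal AUC_0→11 (oral tablet):
  [0→1]: (0.0+238.7)/2 × 1 = 119.35
  [1→2.5]: (238.7+169.7)/2 × 1.5 = 306.3
  [2.5→4]: (169.7+107.4)/2 × 1.5 = 207.825
  [4→5]: (107.4+79.0)/2 × 1 = 93.2
  [5→11]: (79.0+12.4)/2 × 6 = 274.2
  Sum = 1000.875 µg/L·hr
F = (AUC_ev/D_ev)/(AUC_iv/D_iv) = (1000.875/150)/(3840/150) = 6.6725/25.6 = 0.2606

F = 0.261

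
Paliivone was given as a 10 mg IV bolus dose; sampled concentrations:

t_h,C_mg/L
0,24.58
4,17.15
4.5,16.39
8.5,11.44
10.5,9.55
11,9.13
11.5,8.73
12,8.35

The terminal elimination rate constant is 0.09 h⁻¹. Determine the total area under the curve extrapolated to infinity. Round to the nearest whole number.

Trapezoidal AUC_0→12:
  [0→4]: (24.58+17.15)/2 × 4 = 83.46
  [4→4.5]: (17.15+16.39)/2 × 0.5 = 8.385
  [4.5→8.5]: (16.39+11.44)/2 × 4 = 55.66
  [8.5→10.5]: (11.44+9.55)/2 × 2 = 20.99
  [10.5→11]: (9.55+9.13)/2 × 0.5 = 4.67
  [11→11.5]: (9.13+8.73)/2 × 0.5 = 4.465
  [11.5→12]: (8.73+8.35)/2 × 0.5 = 4.27
  Sum = 181.9 mg/L·h
Extrapolated tail: C_last / k_e = 8.35 / 0.09 = 92.778
AUC_0→∞ = 181.9 + 92.778 = 274.678 mg/L·h

AUC = 275 mg/L·h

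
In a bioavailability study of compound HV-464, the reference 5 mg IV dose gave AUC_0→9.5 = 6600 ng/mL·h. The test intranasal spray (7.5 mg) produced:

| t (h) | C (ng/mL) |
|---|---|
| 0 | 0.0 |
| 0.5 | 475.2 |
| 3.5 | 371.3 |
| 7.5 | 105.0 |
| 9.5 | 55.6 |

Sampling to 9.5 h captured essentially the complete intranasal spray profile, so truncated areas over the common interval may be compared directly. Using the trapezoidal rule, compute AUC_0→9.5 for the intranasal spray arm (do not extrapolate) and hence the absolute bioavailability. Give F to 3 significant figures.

F = 0.253

Trapezoidal AUC_0→9.5 (intranasal spray):
  [0→0.5]: (0.0+475.2)/2 × 0.5 = 118.8
  [0.5→3.5]: (475.2+371.3)/2 × 3 = 1269.75
  [3.5→7.5]: (371.3+105.0)/2 × 4 = 952.6
  [7.5→9.5]: (105.0+55.6)/2 × 2 = 160.6
  Sum = 2501.75 ng/mL·h
F = (AUC_ev/D_ev)/(AUC_iv/D_iv) = (2501.75/7.5)/(6600/5) = 333.567/1320 = 0.2527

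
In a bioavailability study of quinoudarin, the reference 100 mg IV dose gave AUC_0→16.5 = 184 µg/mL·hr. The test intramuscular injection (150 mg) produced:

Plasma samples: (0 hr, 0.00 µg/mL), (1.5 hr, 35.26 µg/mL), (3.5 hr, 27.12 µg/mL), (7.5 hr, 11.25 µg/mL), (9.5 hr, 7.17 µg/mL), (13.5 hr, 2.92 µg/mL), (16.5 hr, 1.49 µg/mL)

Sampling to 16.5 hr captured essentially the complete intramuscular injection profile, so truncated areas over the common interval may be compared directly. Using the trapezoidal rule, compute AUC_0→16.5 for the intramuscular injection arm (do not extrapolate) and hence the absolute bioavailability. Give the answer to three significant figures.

F = 0.764

Trapezoidal AUC_0→16.5 (intramuscular injection):
  [0→1.5]: (0.00+35.26)/2 × 1.5 = 26.445
  [1.5→3.5]: (35.26+27.12)/2 × 2 = 62.38
  [3.5→7.5]: (27.12+11.25)/2 × 4 = 76.74
  [7.5→9.5]: (11.25+7.17)/2 × 2 = 18.42
  [9.5→13.5]: (7.17+2.92)/2 × 4 = 20.18
  [13.5→16.5]: (2.92+1.49)/2 × 3 = 6.615
  Sum = 210.78 µg/mL·hr
F = (AUC_ev/D_ev)/(AUC_iv/D_iv) = (210.78/150)/(184/100) = 1.4052/1.84 = 0.7637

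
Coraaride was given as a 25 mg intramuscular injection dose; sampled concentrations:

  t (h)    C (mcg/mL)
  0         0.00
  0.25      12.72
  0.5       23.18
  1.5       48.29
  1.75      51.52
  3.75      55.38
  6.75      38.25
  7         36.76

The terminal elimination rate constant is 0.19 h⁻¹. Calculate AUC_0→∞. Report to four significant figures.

Trapezoidal AUC_0→7:
  [0→0.25]: (0.00+12.72)/2 × 0.25 = 1.59
  [0.25→0.5]: (12.72+23.18)/2 × 0.25 = 4.4875
  [0.5→1.5]: (23.18+48.29)/2 × 1 = 35.735
  [1.5→1.75]: (48.29+51.52)/2 × 0.25 = 12.47625
  [1.75→3.75]: (51.52+55.38)/2 × 2 = 106.9
  [3.75→6.75]: (55.38+38.25)/2 × 3 = 140.445
  [6.75→7]: (38.25+36.76)/2 × 0.25 = 9.37625
  Sum = 311.01 mcg/mL·h
Extrapolated tail: C_last / k_e = 36.76 / 0.19 = 193.474
AUC_0→∞ = 311.01 + 193.474 = 504.484 mcg/mL·h

AUC = 504.5 mcg/mL·h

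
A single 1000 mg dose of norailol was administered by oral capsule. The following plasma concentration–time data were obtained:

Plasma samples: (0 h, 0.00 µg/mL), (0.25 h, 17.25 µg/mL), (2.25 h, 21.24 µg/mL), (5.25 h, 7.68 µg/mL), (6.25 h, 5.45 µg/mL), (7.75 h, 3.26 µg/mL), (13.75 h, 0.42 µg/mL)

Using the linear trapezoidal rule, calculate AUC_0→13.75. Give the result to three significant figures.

Trapezoidal AUC_0→13.75:
  [0→0.25]: (0.00+17.25)/2 × 0.25 = 2.15625
  [0.25→2.25]: (17.25+21.24)/2 × 2 = 38.49
  [2.25→5.25]: (21.24+7.68)/2 × 3 = 43.38
  [5.25→6.25]: (7.68+5.45)/2 × 1 = 6.565
  [6.25→7.75]: (5.45+3.26)/2 × 1.5 = 6.5325
  [7.75→13.75]: (3.26+0.42)/2 × 6 = 11.04
  Sum = 108.16375 µg/mL·h

AUC = 108 µg/mL·h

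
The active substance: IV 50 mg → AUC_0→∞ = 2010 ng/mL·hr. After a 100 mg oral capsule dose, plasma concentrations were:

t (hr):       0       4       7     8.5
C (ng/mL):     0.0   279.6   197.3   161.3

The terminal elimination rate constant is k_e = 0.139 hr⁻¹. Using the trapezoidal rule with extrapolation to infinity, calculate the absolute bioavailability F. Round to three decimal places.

F = 0.673

Trapezoidal AUC_0→8.5 (oral capsule):
  [0→4]: (0.0+279.6)/2 × 4 = 559.2
  [4→7]: (279.6+197.3)/2 × 3 = 715.35
  [7→8.5]: (197.3+161.3)/2 × 1.5 = 268.95
  Sum = 1543.5 ng/mL·hr
Tail: C_last/k_e = 161.3/0.139 = 1160.432
AUC_0→∞ (oral capsule) = 1543.5 + 1160.432 = 2703.932 ng/mL·hr
F = (AUC_ev/D_ev)/(AUC_iv/D_iv) = (2703.932/100)/(2010/50) = 27.03932/40.2 = 0.6726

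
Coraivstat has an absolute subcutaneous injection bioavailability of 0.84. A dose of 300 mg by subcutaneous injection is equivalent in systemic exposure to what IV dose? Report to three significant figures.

Systemic exposure from an extravascular dose = F × D_ev, so the equivalent IV dose is F × D_ev.
D_iv = F × D_ev = 0.84 × 300 = 252 mg

D_iv = 252 mg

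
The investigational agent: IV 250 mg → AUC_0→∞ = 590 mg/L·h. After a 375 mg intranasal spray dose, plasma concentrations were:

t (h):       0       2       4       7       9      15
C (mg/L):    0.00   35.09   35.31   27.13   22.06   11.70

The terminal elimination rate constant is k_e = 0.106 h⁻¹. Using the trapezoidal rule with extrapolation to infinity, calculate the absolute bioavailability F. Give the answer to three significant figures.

Trapezoidal AUC_0→15 (intranasal spray):
  [0→2]: (0.00+35.09)/2 × 2 = 35.09
  [2→4]: (35.09+35.31)/2 × 2 = 70.4
  [4→7]: (35.31+27.13)/2 × 3 = 93.66
  [7→9]: (27.13+22.06)/2 × 2 = 49.19
  [9→15]: (22.06+11.70)/2 × 6 = 101.28
  Sum = 349.62 mg/L·h
Tail: C_last/k_e = 11.70/0.106 = 110.377
AUC_0→∞ (intranasal spray) = 349.62 + 110.377 = 459.997 mg/L·h
F = (AUC_ev/D_ev)/(AUC_iv/D_iv) = (459.997/375)/(590/250) = 1.22666/2.36 = 0.5198

F = 0.520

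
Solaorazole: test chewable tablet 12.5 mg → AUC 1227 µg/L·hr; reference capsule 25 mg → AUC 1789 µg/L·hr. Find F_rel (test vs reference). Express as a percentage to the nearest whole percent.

F_rel = (AUC_test/D_test) / (AUC_ref/D_ref)
      = (1227/12.5) / (1789/25)
      = 98.16 / 71.56 = 1.3717 = 137.17%

F_rel = 137%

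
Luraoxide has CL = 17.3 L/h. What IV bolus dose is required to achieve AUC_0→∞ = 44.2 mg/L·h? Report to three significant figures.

Dose_iv = CL × AUC_0→∞
     = 17.3 × 44.2 = 764.66 mg

Dose = 765 mg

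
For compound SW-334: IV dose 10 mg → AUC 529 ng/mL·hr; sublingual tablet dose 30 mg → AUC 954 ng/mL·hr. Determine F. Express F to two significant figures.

F = (AUC_ev / D_ev) / (AUC_iv / D_iv)
  = (954/30) / (529/10)
  = 31.8 / 52.9 = 0.6011

F = 0.60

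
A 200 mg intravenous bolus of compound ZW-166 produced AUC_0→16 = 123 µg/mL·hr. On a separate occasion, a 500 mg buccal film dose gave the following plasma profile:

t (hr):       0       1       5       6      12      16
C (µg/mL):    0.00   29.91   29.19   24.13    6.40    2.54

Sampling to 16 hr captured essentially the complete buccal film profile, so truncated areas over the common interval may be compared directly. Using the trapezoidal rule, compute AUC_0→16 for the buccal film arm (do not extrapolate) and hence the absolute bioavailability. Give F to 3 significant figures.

Trapezoidal AUC_0→16 (buccal film):
  [0→1]: (0.00+29.91)/2 × 1 = 14.955
  [1→5]: (29.91+29.19)/2 × 4 = 118.2
  [5→6]: (29.19+24.13)/2 × 1 = 26.66
  [6→12]: (24.13+6.40)/2 × 6 = 91.59
  [12→16]: (6.40+2.54)/2 × 4 = 17.88
  Sum = 269.285 µg/mL·hr
F = (AUC_ev/D_ev)/(AUC_iv/D_iv) = (269.285/500)/(123/200) = 0.53857/0.615 = 0.8757

F = 0.876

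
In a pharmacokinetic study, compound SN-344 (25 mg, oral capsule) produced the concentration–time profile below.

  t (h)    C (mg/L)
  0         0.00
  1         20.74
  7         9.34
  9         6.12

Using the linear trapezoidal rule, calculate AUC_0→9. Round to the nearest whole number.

AUC = 116 mg/L·h

Trapezoidal AUC_0→9:
  [0→1]: (0.00+20.74)/2 × 1 = 10.37
  [1→7]: (20.74+9.34)/2 × 6 = 90.24
  [7→9]: (9.34+6.12)/2 × 2 = 15.46
  Sum = 116.07 mg/L·h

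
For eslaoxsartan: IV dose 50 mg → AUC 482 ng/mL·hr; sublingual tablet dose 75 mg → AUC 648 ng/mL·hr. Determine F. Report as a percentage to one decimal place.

F = 89.6%

F = (AUC_ev / D_ev) / (AUC_iv / D_iv)
  = (648/75) / (482/50)
  = 8.64 / 9.64 = 0.8963
  = 89.63%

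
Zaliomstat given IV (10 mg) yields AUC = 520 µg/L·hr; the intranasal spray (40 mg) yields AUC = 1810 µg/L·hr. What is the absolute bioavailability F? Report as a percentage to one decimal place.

F = 87.0%

F = (AUC_ev / D_ev) / (AUC_iv / D_iv)
  = (1810/40) / (520/10)
  = 45.25 / 52 = 0.8702
  = 87.02%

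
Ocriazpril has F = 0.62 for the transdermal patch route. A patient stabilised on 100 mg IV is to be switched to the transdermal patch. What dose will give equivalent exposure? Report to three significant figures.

D_transdermal = 161 mg

For equal systemic exposure: F × D_ev = D_iv
D_ev = D_iv / F = 100 / 0.62 = 161.29 mg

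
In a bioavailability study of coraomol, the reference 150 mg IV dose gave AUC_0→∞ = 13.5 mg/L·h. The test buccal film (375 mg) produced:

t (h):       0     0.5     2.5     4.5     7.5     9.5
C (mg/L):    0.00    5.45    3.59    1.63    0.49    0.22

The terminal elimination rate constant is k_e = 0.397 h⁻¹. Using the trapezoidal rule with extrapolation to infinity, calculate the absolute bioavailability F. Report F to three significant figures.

F = 0.595

Trapezoidal AUC_0→9.5 (buccal film):
  [0→0.5]: (0.00+5.45)/2 × 0.5 = 1.3625
  [0.5→2.5]: (5.45+3.59)/2 × 2 = 9.04
  [2.5→4.5]: (3.59+1.63)/2 × 2 = 5.22
  [4.5→7.5]: (1.63+0.49)/2 × 3 = 3.18
  [7.5→9.5]: (0.49+0.22)/2 × 2 = 0.71
  Sum = 19.5125 mg/L·h
Tail: C_last/k_e = 0.22/0.397 = 0.554
AUC_0→∞ (buccal film) = 19.5125 + 0.554 = 20.0665 mg/L·h
F = (AUC_ev/D_ev)/(AUC_iv/D_iv) = (20.0665/375)/(13.5/150) = 0.0535107/0.09 = 0.5946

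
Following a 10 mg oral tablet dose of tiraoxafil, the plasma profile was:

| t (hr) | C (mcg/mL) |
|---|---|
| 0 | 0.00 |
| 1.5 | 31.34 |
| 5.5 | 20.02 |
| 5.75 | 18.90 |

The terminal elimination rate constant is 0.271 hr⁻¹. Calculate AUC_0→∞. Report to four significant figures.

Trapezoidal AUC_0→5.75:
  [0→1.5]: (0.00+31.34)/2 × 1.5 = 23.505
  [1.5→5.5]: (31.34+20.02)/2 × 4 = 102.72
  [5.5→5.75]: (20.02+18.90)/2 × 0.25 = 4.865
  Sum = 131.09 mcg/mL·hr
Extrapolated tail: C_last / k_e = 18.90 / 0.271 = 69.742
AUC_0→∞ = 131.09 + 69.742 = 200.832 mcg/mL·hr

AUC = 200.8 mcg/mL·hr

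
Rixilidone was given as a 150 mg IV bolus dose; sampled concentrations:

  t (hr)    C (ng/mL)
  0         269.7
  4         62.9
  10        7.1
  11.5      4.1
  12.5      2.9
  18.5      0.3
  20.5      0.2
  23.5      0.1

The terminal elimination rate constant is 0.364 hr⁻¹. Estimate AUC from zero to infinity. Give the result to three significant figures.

Trapezoidal AUC_0→23.5:
  [0→4]: (269.7+62.9)/2 × 4 = 665.2
  [4→10]: (62.9+7.1)/2 × 6 = 210.0
  [10→11.5]: (7.1+4.1)/2 × 1.5 = 8.4
  [11.5→12.5]: (4.1+2.9)/2 × 1 = 3.5
  [12.5→18.5]: (2.9+0.3)/2 × 6 = 9.6
  [18.5→20.5]: (0.3+0.2)/2 × 2 = 0.5
  [20.5→23.5]: (0.2+0.1)/2 × 3 = 0.45
  Sum = 897.65 ng/mL·hr
Extrapolated tail: C_last / k_e = 0.1 / 0.364 = 0.275
AUC_0→∞ = 897.65 + 0.275 = 897.925 ng/mL·hr

AUC = 898 ng/mL·hr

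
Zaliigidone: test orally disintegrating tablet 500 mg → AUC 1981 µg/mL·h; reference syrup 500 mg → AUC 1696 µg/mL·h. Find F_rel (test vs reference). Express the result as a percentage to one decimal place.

F_rel = 116.8%

F_rel = (AUC_test/D_test) / (AUC_ref/D_ref)
      = (1981/500) / (1696/500)
      = 3.962 / 3.392 = 1.1680 = 116.80%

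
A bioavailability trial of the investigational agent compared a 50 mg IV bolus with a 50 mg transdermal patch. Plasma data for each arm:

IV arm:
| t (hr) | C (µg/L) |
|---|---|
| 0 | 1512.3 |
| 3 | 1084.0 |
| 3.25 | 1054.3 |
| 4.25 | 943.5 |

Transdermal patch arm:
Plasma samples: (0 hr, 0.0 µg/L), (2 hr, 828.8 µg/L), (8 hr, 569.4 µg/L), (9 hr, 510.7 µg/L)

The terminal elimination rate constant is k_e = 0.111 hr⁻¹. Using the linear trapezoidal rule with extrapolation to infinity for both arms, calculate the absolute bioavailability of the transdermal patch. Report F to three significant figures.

Trapezoidal AUC_0→4.25 (IV):
  [0→3]: (1512.3+1084.0)/2 × 3 = 3894.45
  [3→3.25]: (1084.0+1054.3)/2 × 0.25 = 267.2875
  [3.25→4.25]: (1054.3+943.5)/2 × 1 = 998.9
  Sum = 5160.6375 µg/L·hr
IV tail: 943.5/0.111 = 8500.000; AUC_iv,0→∞ = 5160.6375 + 8500.000 = 13660.6375 µg/L·hr
Trapezoidal AUC_0→9 (transdermal patch):
  [0→2]: (0.0+828.8)/2 × 2 = 828.8
  [2→8]: (828.8+569.4)/2 × 6 = 4194.6
  [8→9]: (569.4+510.7)/2 × 1 = 540.05
  Sum = 5563.45 µg/L·hr
transdermal patch tail: 510.7/0.111 = 4600.901; AUC_ev,0→∞ = 5563.45 + 4600.901 = 10164.351 µg/L·hr
F = (AUC_ev/D_ev)/(AUC_iv/D_iv) = (10164.351/50)/(13660.6375/50) = 203.28702/273.21275 = 0.7441

F = 0.744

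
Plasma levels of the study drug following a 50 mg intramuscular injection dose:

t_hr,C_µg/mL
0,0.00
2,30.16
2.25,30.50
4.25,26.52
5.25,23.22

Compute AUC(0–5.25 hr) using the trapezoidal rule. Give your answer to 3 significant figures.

AUC = 120 µg/mL·hr

Trapezoidal AUC_0→5.25:
  [0→2]: (0.00+30.16)/2 × 2 = 30.16
  [2→2.25]: (30.16+30.50)/2 × 0.25 = 7.5825
  [2.25→4.25]: (30.50+26.52)/2 × 2 = 57.02
  [4.25→5.25]: (26.52+23.22)/2 × 1 = 24.87
  Sum = 119.6325 µg/mL·hr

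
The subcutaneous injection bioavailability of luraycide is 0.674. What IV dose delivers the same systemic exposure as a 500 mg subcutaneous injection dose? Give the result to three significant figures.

D_iv = 337 mg

Systemic exposure from an extravascular dose = F × D_ev, so the equivalent IV dose is F × D_ev.
D_iv = F × D_ev = 0.674 × 500 = 337 mg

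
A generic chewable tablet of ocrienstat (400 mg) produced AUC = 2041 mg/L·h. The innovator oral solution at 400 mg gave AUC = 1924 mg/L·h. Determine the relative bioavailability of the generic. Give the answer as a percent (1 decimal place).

F_rel = (AUC_test/D_test) / (AUC_ref/D_ref)
      = (2041/400) / (1924/400)
      = 5.1025 / 4.81 = 1.0608 = 106.08%

F_rel = 106.1%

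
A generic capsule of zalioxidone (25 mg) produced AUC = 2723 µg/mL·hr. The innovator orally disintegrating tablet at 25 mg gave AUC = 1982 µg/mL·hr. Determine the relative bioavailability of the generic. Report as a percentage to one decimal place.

F_rel = 137.4%

F_rel = (AUC_test/D_test) / (AUC_ref/D_ref)
      = (2723/25) / (1982/25)
      = 108.92 / 79.28 = 1.3739 = 137.39%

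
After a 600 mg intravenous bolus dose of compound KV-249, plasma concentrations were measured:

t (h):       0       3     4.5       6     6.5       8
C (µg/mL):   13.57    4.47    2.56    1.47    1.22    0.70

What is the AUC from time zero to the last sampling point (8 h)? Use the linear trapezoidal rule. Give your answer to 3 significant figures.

Trapezoidal AUC_0→8:
  [0→3]: (13.57+4.47)/2 × 3 = 27.06
  [3→4.5]: (4.47+2.56)/2 × 1.5 = 5.2725
  [4.5→6]: (2.56+1.47)/2 × 1.5 = 3.0225
  [6→6.5]: (1.47+1.22)/2 × 0.5 = 0.6725
  [6.5→8]: (1.22+0.70)/2 × 1.5 = 1.44
  Sum = 37.4675 µg/mL·h

AUC = 37.5 µg/mL·h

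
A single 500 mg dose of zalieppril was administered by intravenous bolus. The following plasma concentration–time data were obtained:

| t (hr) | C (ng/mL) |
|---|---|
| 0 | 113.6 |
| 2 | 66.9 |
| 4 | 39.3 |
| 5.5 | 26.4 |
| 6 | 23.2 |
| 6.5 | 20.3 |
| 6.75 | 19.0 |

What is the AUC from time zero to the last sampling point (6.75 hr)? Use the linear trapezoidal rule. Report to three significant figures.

Trapezoidal AUC_0→6.75:
  [0→2]: (113.6+66.9)/2 × 2 = 180.5
  [2→4]: (66.9+39.3)/2 × 2 = 106.2
  [4→5.5]: (39.3+26.4)/2 × 1.5 = 49.275
  [5.5→6]: (26.4+23.2)/2 × 0.5 = 12.4
  [6→6.5]: (23.2+20.3)/2 × 0.5 = 10.875
  [6.5→6.75]: (20.3+19.0)/2 × 0.25 = 4.9125
  Sum = 364.1625 ng/mL·hr

AUC = 364 ng/mL·hr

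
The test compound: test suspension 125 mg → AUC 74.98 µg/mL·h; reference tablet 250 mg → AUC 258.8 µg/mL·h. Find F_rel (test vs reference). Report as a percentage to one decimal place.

F_rel = 57.9%

F_rel = (AUC_test/D_test) / (AUC_ref/D_ref)
      = (74.98/125) / (258.8/250)
      = 0.59984 / 1.0352 = 0.5794 = 57.94%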